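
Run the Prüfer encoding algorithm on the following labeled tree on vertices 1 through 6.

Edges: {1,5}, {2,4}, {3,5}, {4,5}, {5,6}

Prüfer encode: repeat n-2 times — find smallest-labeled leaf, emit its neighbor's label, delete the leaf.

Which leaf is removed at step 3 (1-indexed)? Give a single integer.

Step 1: current leaves = {1,2,3,6}. Remove leaf 1 (neighbor: 5).
Step 2: current leaves = {2,3,6}. Remove leaf 2 (neighbor: 4).
Step 3: current leaves = {3,4,6}. Remove leaf 3 (neighbor: 5).

Answer: 3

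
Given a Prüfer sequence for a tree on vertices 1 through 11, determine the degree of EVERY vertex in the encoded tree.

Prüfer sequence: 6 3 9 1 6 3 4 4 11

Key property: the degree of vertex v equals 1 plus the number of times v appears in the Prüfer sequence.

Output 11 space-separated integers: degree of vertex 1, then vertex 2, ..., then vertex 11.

Answer: 2 1 3 3 1 3 1 1 2 1 2

Derivation:
p_1 = 6: count[6] becomes 1
p_2 = 3: count[3] becomes 1
p_3 = 9: count[9] becomes 1
p_4 = 1: count[1] becomes 1
p_5 = 6: count[6] becomes 2
p_6 = 3: count[3] becomes 2
p_7 = 4: count[4] becomes 1
p_8 = 4: count[4] becomes 2
p_9 = 11: count[11] becomes 1
Degrees (1 + count): deg[1]=1+1=2, deg[2]=1+0=1, deg[3]=1+2=3, deg[4]=1+2=3, deg[5]=1+0=1, deg[6]=1+2=3, deg[7]=1+0=1, deg[8]=1+0=1, deg[9]=1+1=2, deg[10]=1+0=1, deg[11]=1+1=2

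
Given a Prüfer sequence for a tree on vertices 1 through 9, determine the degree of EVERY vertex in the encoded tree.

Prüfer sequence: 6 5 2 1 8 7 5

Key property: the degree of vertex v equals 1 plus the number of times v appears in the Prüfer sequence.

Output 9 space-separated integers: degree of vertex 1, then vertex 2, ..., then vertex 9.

p_1 = 6: count[6] becomes 1
p_2 = 5: count[5] becomes 1
p_3 = 2: count[2] becomes 1
p_4 = 1: count[1] becomes 1
p_5 = 8: count[8] becomes 1
p_6 = 7: count[7] becomes 1
p_7 = 5: count[5] becomes 2
Degrees (1 + count): deg[1]=1+1=2, deg[2]=1+1=2, deg[3]=1+0=1, deg[4]=1+0=1, deg[5]=1+2=3, deg[6]=1+1=2, deg[7]=1+1=2, deg[8]=1+1=2, deg[9]=1+0=1

Answer: 2 2 1 1 3 2 2 2 1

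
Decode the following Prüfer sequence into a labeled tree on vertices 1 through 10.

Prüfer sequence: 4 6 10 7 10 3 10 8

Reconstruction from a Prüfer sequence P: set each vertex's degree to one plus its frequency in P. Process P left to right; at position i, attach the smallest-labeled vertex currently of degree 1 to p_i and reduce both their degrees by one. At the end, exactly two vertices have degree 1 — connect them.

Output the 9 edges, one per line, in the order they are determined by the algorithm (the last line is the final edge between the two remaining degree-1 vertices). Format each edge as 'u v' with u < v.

Initial degrees: {1:1, 2:1, 3:2, 4:2, 5:1, 6:2, 7:2, 8:2, 9:1, 10:4}
Step 1: smallest deg-1 vertex = 1, p_1 = 4. Add edge {1,4}. Now deg[1]=0, deg[4]=1.
Step 2: smallest deg-1 vertex = 2, p_2 = 6. Add edge {2,6}. Now deg[2]=0, deg[6]=1.
Step 3: smallest deg-1 vertex = 4, p_3 = 10. Add edge {4,10}. Now deg[4]=0, deg[10]=3.
Step 4: smallest deg-1 vertex = 5, p_4 = 7. Add edge {5,7}. Now deg[5]=0, deg[7]=1.
Step 5: smallest deg-1 vertex = 6, p_5 = 10. Add edge {6,10}. Now deg[6]=0, deg[10]=2.
Step 6: smallest deg-1 vertex = 7, p_6 = 3. Add edge {3,7}. Now deg[7]=0, deg[3]=1.
Step 7: smallest deg-1 vertex = 3, p_7 = 10. Add edge {3,10}. Now deg[3]=0, deg[10]=1.
Step 8: smallest deg-1 vertex = 9, p_8 = 8. Add edge {8,9}. Now deg[9]=0, deg[8]=1.
Final: two remaining deg-1 vertices are 8, 10. Add edge {8,10}.

Answer: 1 4
2 6
4 10
5 7
6 10
3 7
3 10
8 9
8 10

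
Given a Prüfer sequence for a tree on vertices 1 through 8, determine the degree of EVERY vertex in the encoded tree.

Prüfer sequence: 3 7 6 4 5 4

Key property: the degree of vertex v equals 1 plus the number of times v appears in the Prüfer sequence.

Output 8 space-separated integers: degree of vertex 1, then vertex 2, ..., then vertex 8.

Answer: 1 1 2 3 2 2 2 1

Derivation:
p_1 = 3: count[3] becomes 1
p_2 = 7: count[7] becomes 1
p_3 = 6: count[6] becomes 1
p_4 = 4: count[4] becomes 1
p_5 = 5: count[5] becomes 1
p_6 = 4: count[4] becomes 2
Degrees (1 + count): deg[1]=1+0=1, deg[2]=1+0=1, deg[3]=1+1=2, deg[4]=1+2=3, deg[5]=1+1=2, deg[6]=1+1=2, deg[7]=1+1=2, deg[8]=1+0=1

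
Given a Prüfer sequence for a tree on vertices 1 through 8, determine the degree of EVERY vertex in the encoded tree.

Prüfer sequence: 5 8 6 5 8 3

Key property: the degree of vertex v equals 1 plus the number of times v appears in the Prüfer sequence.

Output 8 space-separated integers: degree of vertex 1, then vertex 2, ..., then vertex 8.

p_1 = 5: count[5] becomes 1
p_2 = 8: count[8] becomes 1
p_3 = 6: count[6] becomes 1
p_4 = 5: count[5] becomes 2
p_5 = 8: count[8] becomes 2
p_6 = 3: count[3] becomes 1
Degrees (1 + count): deg[1]=1+0=1, deg[2]=1+0=1, deg[3]=1+1=2, deg[4]=1+0=1, deg[5]=1+2=3, deg[6]=1+1=2, deg[7]=1+0=1, deg[8]=1+2=3

Answer: 1 1 2 1 3 2 1 3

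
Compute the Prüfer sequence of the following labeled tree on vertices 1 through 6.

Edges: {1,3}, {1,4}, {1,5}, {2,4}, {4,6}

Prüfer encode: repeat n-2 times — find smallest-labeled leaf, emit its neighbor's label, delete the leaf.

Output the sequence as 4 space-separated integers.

Answer: 4 1 1 4

Derivation:
Step 1: leaves = {2,3,5,6}. Remove smallest leaf 2, emit neighbor 4.
Step 2: leaves = {3,5,6}. Remove smallest leaf 3, emit neighbor 1.
Step 3: leaves = {5,6}. Remove smallest leaf 5, emit neighbor 1.
Step 4: leaves = {1,6}. Remove smallest leaf 1, emit neighbor 4.
Done: 2 vertices remain (4, 6). Sequence = [4 1 1 4]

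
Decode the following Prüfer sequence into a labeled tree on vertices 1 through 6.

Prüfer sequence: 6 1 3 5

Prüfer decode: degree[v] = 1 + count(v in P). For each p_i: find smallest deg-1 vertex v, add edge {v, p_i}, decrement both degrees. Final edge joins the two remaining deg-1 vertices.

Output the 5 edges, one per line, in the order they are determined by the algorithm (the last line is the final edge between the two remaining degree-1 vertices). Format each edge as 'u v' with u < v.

Initial degrees: {1:2, 2:1, 3:2, 4:1, 5:2, 6:2}
Step 1: smallest deg-1 vertex = 2, p_1 = 6. Add edge {2,6}. Now deg[2]=0, deg[6]=1.
Step 2: smallest deg-1 vertex = 4, p_2 = 1. Add edge {1,4}. Now deg[4]=0, deg[1]=1.
Step 3: smallest deg-1 vertex = 1, p_3 = 3. Add edge {1,3}. Now deg[1]=0, deg[3]=1.
Step 4: smallest deg-1 vertex = 3, p_4 = 5. Add edge {3,5}. Now deg[3]=0, deg[5]=1.
Final: two remaining deg-1 vertices are 5, 6. Add edge {5,6}.

Answer: 2 6
1 4
1 3
3 5
5 6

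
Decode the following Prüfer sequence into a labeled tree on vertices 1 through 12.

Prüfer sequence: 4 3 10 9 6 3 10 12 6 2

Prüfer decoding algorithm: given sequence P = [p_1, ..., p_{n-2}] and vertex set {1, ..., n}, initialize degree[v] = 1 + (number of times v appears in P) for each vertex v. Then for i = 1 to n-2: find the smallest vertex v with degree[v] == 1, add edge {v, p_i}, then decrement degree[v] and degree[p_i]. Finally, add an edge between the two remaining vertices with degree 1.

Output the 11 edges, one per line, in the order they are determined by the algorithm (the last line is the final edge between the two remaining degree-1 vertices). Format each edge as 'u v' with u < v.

Initial degrees: {1:1, 2:2, 3:3, 4:2, 5:1, 6:3, 7:1, 8:1, 9:2, 10:3, 11:1, 12:2}
Step 1: smallest deg-1 vertex = 1, p_1 = 4. Add edge {1,4}. Now deg[1]=0, deg[4]=1.
Step 2: smallest deg-1 vertex = 4, p_2 = 3. Add edge {3,4}. Now deg[4]=0, deg[3]=2.
Step 3: smallest deg-1 vertex = 5, p_3 = 10. Add edge {5,10}. Now deg[5]=0, deg[10]=2.
Step 4: smallest deg-1 vertex = 7, p_4 = 9. Add edge {7,9}. Now deg[7]=0, deg[9]=1.
Step 5: smallest deg-1 vertex = 8, p_5 = 6. Add edge {6,8}. Now deg[8]=0, deg[6]=2.
Step 6: smallest deg-1 vertex = 9, p_6 = 3. Add edge {3,9}. Now deg[9]=0, deg[3]=1.
Step 7: smallest deg-1 vertex = 3, p_7 = 10. Add edge {3,10}. Now deg[3]=0, deg[10]=1.
Step 8: smallest deg-1 vertex = 10, p_8 = 12. Add edge {10,12}. Now deg[10]=0, deg[12]=1.
Step 9: smallest deg-1 vertex = 11, p_9 = 6. Add edge {6,11}. Now deg[11]=0, deg[6]=1.
Step 10: smallest deg-1 vertex = 6, p_10 = 2. Add edge {2,6}. Now deg[6]=0, deg[2]=1.
Final: two remaining deg-1 vertices are 2, 12. Add edge {2,12}.

Answer: 1 4
3 4
5 10
7 9
6 8
3 9
3 10
10 12
6 11
2 6
2 12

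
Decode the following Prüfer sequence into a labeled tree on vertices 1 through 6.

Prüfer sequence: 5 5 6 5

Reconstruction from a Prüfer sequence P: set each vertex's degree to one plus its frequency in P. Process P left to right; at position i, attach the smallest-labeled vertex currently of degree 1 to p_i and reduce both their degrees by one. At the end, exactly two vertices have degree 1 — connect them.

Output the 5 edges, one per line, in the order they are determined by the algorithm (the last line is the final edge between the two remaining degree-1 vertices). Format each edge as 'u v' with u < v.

Initial degrees: {1:1, 2:1, 3:1, 4:1, 5:4, 6:2}
Step 1: smallest deg-1 vertex = 1, p_1 = 5. Add edge {1,5}. Now deg[1]=0, deg[5]=3.
Step 2: smallest deg-1 vertex = 2, p_2 = 5. Add edge {2,5}. Now deg[2]=0, deg[5]=2.
Step 3: smallest deg-1 vertex = 3, p_3 = 6. Add edge {3,6}. Now deg[3]=0, deg[6]=1.
Step 4: smallest deg-1 vertex = 4, p_4 = 5. Add edge {4,5}. Now deg[4]=0, deg[5]=1.
Final: two remaining deg-1 vertices are 5, 6. Add edge {5,6}.

Answer: 1 5
2 5
3 6
4 5
5 6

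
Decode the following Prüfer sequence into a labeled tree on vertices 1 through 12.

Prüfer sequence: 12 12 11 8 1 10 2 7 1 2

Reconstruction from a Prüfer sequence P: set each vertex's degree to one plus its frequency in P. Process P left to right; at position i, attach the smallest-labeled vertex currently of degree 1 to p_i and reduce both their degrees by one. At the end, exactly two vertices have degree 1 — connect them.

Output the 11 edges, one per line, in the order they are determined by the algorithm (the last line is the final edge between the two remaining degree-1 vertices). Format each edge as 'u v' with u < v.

Answer: 3 12
4 12
5 11
6 8
1 8
9 10
2 10
7 11
1 7
1 2
2 12

Derivation:
Initial degrees: {1:3, 2:3, 3:1, 4:1, 5:1, 6:1, 7:2, 8:2, 9:1, 10:2, 11:2, 12:3}
Step 1: smallest deg-1 vertex = 3, p_1 = 12. Add edge {3,12}. Now deg[3]=0, deg[12]=2.
Step 2: smallest deg-1 vertex = 4, p_2 = 12. Add edge {4,12}. Now deg[4]=0, deg[12]=1.
Step 3: smallest deg-1 vertex = 5, p_3 = 11. Add edge {5,11}. Now deg[5]=0, deg[11]=1.
Step 4: smallest deg-1 vertex = 6, p_4 = 8. Add edge {6,8}. Now deg[6]=0, deg[8]=1.
Step 5: smallest deg-1 vertex = 8, p_5 = 1. Add edge {1,8}. Now deg[8]=0, deg[1]=2.
Step 6: smallest deg-1 vertex = 9, p_6 = 10. Add edge {9,10}. Now deg[9]=0, deg[10]=1.
Step 7: smallest deg-1 vertex = 10, p_7 = 2. Add edge {2,10}. Now deg[10]=0, deg[2]=2.
Step 8: smallest deg-1 vertex = 11, p_8 = 7. Add edge {7,11}. Now deg[11]=0, deg[7]=1.
Step 9: smallest deg-1 vertex = 7, p_9 = 1. Add edge {1,7}. Now deg[7]=0, deg[1]=1.
Step 10: smallest deg-1 vertex = 1, p_10 = 2. Add edge {1,2}. Now deg[1]=0, deg[2]=1.
Final: two remaining deg-1 vertices are 2, 12. Add edge {2,12}.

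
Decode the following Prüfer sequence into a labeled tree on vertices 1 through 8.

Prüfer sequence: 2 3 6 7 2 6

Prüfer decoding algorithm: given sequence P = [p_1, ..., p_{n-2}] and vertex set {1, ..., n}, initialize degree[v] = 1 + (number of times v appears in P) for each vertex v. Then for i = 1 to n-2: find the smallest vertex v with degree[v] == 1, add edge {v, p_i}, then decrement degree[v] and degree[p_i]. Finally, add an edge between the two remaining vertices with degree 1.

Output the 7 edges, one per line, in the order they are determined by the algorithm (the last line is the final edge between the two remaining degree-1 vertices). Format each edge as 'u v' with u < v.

Initial degrees: {1:1, 2:3, 3:2, 4:1, 5:1, 6:3, 7:2, 8:1}
Step 1: smallest deg-1 vertex = 1, p_1 = 2. Add edge {1,2}. Now deg[1]=0, deg[2]=2.
Step 2: smallest deg-1 vertex = 4, p_2 = 3. Add edge {3,4}. Now deg[4]=0, deg[3]=1.
Step 3: smallest deg-1 vertex = 3, p_3 = 6. Add edge {3,6}. Now deg[3]=0, deg[6]=2.
Step 4: smallest deg-1 vertex = 5, p_4 = 7. Add edge {5,7}. Now deg[5]=0, deg[7]=1.
Step 5: smallest deg-1 vertex = 7, p_5 = 2. Add edge {2,7}. Now deg[7]=0, deg[2]=1.
Step 6: smallest deg-1 vertex = 2, p_6 = 6. Add edge {2,6}. Now deg[2]=0, deg[6]=1.
Final: two remaining deg-1 vertices are 6, 8. Add edge {6,8}.

Answer: 1 2
3 4
3 6
5 7
2 7
2 6
6 8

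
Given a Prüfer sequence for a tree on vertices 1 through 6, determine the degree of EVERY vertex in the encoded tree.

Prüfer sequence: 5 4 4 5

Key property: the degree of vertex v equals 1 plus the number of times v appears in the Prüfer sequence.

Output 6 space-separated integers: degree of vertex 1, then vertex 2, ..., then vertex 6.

p_1 = 5: count[5] becomes 1
p_2 = 4: count[4] becomes 1
p_3 = 4: count[4] becomes 2
p_4 = 5: count[5] becomes 2
Degrees (1 + count): deg[1]=1+0=1, deg[2]=1+0=1, deg[3]=1+0=1, deg[4]=1+2=3, deg[5]=1+2=3, deg[6]=1+0=1

Answer: 1 1 1 3 3 1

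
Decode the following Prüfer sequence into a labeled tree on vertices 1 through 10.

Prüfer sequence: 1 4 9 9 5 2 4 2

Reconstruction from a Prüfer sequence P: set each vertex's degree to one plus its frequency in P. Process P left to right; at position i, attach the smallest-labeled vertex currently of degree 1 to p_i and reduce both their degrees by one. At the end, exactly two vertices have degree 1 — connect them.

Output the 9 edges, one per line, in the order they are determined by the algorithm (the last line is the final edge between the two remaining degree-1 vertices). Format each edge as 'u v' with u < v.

Answer: 1 3
1 4
6 9
7 9
5 8
2 5
4 9
2 4
2 10

Derivation:
Initial degrees: {1:2, 2:3, 3:1, 4:3, 5:2, 6:1, 7:1, 8:1, 9:3, 10:1}
Step 1: smallest deg-1 vertex = 3, p_1 = 1. Add edge {1,3}. Now deg[3]=0, deg[1]=1.
Step 2: smallest deg-1 vertex = 1, p_2 = 4. Add edge {1,4}. Now deg[1]=0, deg[4]=2.
Step 3: smallest deg-1 vertex = 6, p_3 = 9. Add edge {6,9}. Now deg[6]=0, deg[9]=2.
Step 4: smallest deg-1 vertex = 7, p_4 = 9. Add edge {7,9}. Now deg[7]=0, deg[9]=1.
Step 5: smallest deg-1 vertex = 8, p_5 = 5. Add edge {5,8}. Now deg[8]=0, deg[5]=1.
Step 6: smallest deg-1 vertex = 5, p_6 = 2. Add edge {2,5}. Now deg[5]=0, deg[2]=2.
Step 7: smallest deg-1 vertex = 9, p_7 = 4. Add edge {4,9}. Now deg[9]=0, deg[4]=1.
Step 8: smallest deg-1 vertex = 4, p_8 = 2. Add edge {2,4}. Now deg[4]=0, deg[2]=1.
Final: two remaining deg-1 vertices are 2, 10. Add edge {2,10}.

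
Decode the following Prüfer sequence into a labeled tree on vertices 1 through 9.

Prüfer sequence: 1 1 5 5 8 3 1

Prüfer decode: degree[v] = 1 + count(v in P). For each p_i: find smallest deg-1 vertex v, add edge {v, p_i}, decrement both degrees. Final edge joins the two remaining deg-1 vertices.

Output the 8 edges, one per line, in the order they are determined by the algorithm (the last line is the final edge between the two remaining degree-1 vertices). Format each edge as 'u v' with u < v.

Initial degrees: {1:4, 2:1, 3:2, 4:1, 5:3, 6:1, 7:1, 8:2, 9:1}
Step 1: smallest deg-1 vertex = 2, p_1 = 1. Add edge {1,2}. Now deg[2]=0, deg[1]=3.
Step 2: smallest deg-1 vertex = 4, p_2 = 1. Add edge {1,4}. Now deg[4]=0, deg[1]=2.
Step 3: smallest deg-1 vertex = 6, p_3 = 5. Add edge {5,6}. Now deg[6]=0, deg[5]=2.
Step 4: smallest deg-1 vertex = 7, p_4 = 5. Add edge {5,7}. Now deg[7]=0, deg[5]=1.
Step 5: smallest deg-1 vertex = 5, p_5 = 8. Add edge {5,8}. Now deg[5]=0, deg[8]=1.
Step 6: smallest deg-1 vertex = 8, p_6 = 3. Add edge {3,8}. Now deg[8]=0, deg[3]=1.
Step 7: smallest deg-1 vertex = 3, p_7 = 1. Add edge {1,3}. Now deg[3]=0, deg[1]=1.
Final: two remaining deg-1 vertices are 1, 9. Add edge {1,9}.

Answer: 1 2
1 4
5 6
5 7
5 8
3 8
1 3
1 9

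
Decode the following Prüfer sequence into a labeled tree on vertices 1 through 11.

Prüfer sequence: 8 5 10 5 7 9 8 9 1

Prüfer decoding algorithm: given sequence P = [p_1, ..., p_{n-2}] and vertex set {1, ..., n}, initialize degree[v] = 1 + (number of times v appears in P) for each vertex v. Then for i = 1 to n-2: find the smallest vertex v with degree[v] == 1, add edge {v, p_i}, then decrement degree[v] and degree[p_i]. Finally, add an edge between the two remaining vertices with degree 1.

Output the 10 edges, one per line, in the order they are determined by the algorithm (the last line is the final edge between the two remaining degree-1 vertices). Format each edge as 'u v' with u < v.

Initial degrees: {1:2, 2:1, 3:1, 4:1, 5:3, 6:1, 7:2, 8:3, 9:3, 10:2, 11:1}
Step 1: smallest deg-1 vertex = 2, p_1 = 8. Add edge {2,8}. Now deg[2]=0, deg[8]=2.
Step 2: smallest deg-1 vertex = 3, p_2 = 5. Add edge {3,5}. Now deg[3]=0, deg[5]=2.
Step 3: smallest deg-1 vertex = 4, p_3 = 10. Add edge {4,10}. Now deg[4]=0, deg[10]=1.
Step 4: smallest deg-1 vertex = 6, p_4 = 5. Add edge {5,6}. Now deg[6]=0, deg[5]=1.
Step 5: smallest deg-1 vertex = 5, p_5 = 7. Add edge {5,7}. Now deg[5]=0, deg[7]=1.
Step 6: smallest deg-1 vertex = 7, p_6 = 9. Add edge {7,9}. Now deg[7]=0, deg[9]=2.
Step 7: smallest deg-1 vertex = 10, p_7 = 8. Add edge {8,10}. Now deg[10]=0, deg[8]=1.
Step 8: smallest deg-1 vertex = 8, p_8 = 9. Add edge {8,9}. Now deg[8]=0, deg[9]=1.
Step 9: smallest deg-1 vertex = 9, p_9 = 1. Add edge {1,9}. Now deg[9]=0, deg[1]=1.
Final: two remaining deg-1 vertices are 1, 11. Add edge {1,11}.

Answer: 2 8
3 5
4 10
5 6
5 7
7 9
8 10
8 9
1 9
1 11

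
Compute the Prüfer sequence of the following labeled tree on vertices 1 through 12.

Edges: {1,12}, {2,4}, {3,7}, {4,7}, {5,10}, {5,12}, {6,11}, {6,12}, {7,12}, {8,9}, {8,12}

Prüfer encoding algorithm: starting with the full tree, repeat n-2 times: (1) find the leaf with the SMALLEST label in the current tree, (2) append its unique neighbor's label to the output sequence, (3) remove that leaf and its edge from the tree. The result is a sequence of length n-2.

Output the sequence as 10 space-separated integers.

Step 1: leaves = {1,2,3,9,10,11}. Remove smallest leaf 1, emit neighbor 12.
Step 2: leaves = {2,3,9,10,11}. Remove smallest leaf 2, emit neighbor 4.
Step 3: leaves = {3,4,9,10,11}. Remove smallest leaf 3, emit neighbor 7.
Step 4: leaves = {4,9,10,11}. Remove smallest leaf 4, emit neighbor 7.
Step 5: leaves = {7,9,10,11}. Remove smallest leaf 7, emit neighbor 12.
Step 6: leaves = {9,10,11}. Remove smallest leaf 9, emit neighbor 8.
Step 7: leaves = {8,10,11}. Remove smallest leaf 8, emit neighbor 12.
Step 8: leaves = {10,11}. Remove smallest leaf 10, emit neighbor 5.
Step 9: leaves = {5,11}. Remove smallest leaf 5, emit neighbor 12.
Step 10: leaves = {11,12}. Remove smallest leaf 11, emit neighbor 6.
Done: 2 vertices remain (6, 12). Sequence = [12 4 7 7 12 8 12 5 12 6]

Answer: 12 4 7 7 12 8 12 5 12 6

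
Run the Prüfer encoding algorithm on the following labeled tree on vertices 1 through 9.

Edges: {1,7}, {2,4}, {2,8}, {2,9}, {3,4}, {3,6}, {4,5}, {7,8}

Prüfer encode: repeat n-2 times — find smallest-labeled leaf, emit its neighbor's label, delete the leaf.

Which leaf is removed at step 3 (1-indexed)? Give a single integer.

Answer: 6

Derivation:
Step 1: current leaves = {1,5,6,9}. Remove leaf 1 (neighbor: 7).
Step 2: current leaves = {5,6,7,9}. Remove leaf 5 (neighbor: 4).
Step 3: current leaves = {6,7,9}. Remove leaf 6 (neighbor: 3).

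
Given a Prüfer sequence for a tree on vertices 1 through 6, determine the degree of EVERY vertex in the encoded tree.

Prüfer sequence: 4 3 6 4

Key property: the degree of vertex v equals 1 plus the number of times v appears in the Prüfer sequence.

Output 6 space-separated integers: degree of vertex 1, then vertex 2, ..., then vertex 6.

Answer: 1 1 2 3 1 2

Derivation:
p_1 = 4: count[4] becomes 1
p_2 = 3: count[3] becomes 1
p_3 = 6: count[6] becomes 1
p_4 = 4: count[4] becomes 2
Degrees (1 + count): deg[1]=1+0=1, deg[2]=1+0=1, deg[3]=1+1=2, deg[4]=1+2=3, deg[5]=1+0=1, deg[6]=1+1=2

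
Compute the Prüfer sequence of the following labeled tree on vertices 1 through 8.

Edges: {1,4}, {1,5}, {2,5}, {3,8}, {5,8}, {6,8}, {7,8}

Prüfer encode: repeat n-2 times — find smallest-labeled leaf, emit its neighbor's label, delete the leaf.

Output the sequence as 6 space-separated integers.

Step 1: leaves = {2,3,4,6,7}. Remove smallest leaf 2, emit neighbor 5.
Step 2: leaves = {3,4,6,7}. Remove smallest leaf 3, emit neighbor 8.
Step 3: leaves = {4,6,7}. Remove smallest leaf 4, emit neighbor 1.
Step 4: leaves = {1,6,7}. Remove smallest leaf 1, emit neighbor 5.
Step 5: leaves = {5,6,7}. Remove smallest leaf 5, emit neighbor 8.
Step 6: leaves = {6,7}. Remove smallest leaf 6, emit neighbor 8.
Done: 2 vertices remain (7, 8). Sequence = [5 8 1 5 8 8]

Answer: 5 8 1 5 8 8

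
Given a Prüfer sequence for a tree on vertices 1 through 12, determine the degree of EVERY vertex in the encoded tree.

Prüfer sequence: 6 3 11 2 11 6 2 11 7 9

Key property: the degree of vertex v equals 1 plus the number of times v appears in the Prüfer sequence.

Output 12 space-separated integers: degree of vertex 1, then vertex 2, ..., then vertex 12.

p_1 = 6: count[6] becomes 1
p_2 = 3: count[3] becomes 1
p_3 = 11: count[11] becomes 1
p_4 = 2: count[2] becomes 1
p_5 = 11: count[11] becomes 2
p_6 = 6: count[6] becomes 2
p_7 = 2: count[2] becomes 2
p_8 = 11: count[11] becomes 3
p_9 = 7: count[7] becomes 1
p_10 = 9: count[9] becomes 1
Degrees (1 + count): deg[1]=1+0=1, deg[2]=1+2=3, deg[3]=1+1=2, deg[4]=1+0=1, deg[5]=1+0=1, deg[6]=1+2=3, deg[7]=1+1=2, deg[8]=1+0=1, deg[9]=1+1=2, deg[10]=1+0=1, deg[11]=1+3=4, deg[12]=1+0=1

Answer: 1 3 2 1 1 3 2 1 2 1 4 1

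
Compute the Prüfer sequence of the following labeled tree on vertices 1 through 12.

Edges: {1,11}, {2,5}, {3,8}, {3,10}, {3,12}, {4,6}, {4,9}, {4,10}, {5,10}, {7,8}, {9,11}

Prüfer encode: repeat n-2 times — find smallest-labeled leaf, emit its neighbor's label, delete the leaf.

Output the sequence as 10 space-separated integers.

Answer: 11 5 10 4 8 3 9 4 10 3

Derivation:
Step 1: leaves = {1,2,6,7,12}. Remove smallest leaf 1, emit neighbor 11.
Step 2: leaves = {2,6,7,11,12}. Remove smallest leaf 2, emit neighbor 5.
Step 3: leaves = {5,6,7,11,12}. Remove smallest leaf 5, emit neighbor 10.
Step 4: leaves = {6,7,11,12}. Remove smallest leaf 6, emit neighbor 4.
Step 5: leaves = {7,11,12}. Remove smallest leaf 7, emit neighbor 8.
Step 6: leaves = {8,11,12}. Remove smallest leaf 8, emit neighbor 3.
Step 7: leaves = {11,12}. Remove smallest leaf 11, emit neighbor 9.
Step 8: leaves = {9,12}. Remove smallest leaf 9, emit neighbor 4.
Step 9: leaves = {4,12}. Remove smallest leaf 4, emit neighbor 10.
Step 10: leaves = {10,12}. Remove smallest leaf 10, emit neighbor 3.
Done: 2 vertices remain (3, 12). Sequence = [11 5 10 4 8 3 9 4 10 3]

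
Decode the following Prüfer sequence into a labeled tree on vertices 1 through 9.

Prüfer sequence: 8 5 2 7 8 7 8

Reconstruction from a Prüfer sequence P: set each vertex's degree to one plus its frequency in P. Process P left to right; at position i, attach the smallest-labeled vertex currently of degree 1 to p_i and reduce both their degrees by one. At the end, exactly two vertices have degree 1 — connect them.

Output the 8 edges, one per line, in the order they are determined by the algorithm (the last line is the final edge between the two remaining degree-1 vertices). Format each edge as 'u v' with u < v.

Answer: 1 8
3 5
2 4
2 7
5 8
6 7
7 8
8 9

Derivation:
Initial degrees: {1:1, 2:2, 3:1, 4:1, 5:2, 6:1, 7:3, 8:4, 9:1}
Step 1: smallest deg-1 vertex = 1, p_1 = 8. Add edge {1,8}. Now deg[1]=0, deg[8]=3.
Step 2: smallest deg-1 vertex = 3, p_2 = 5. Add edge {3,5}. Now deg[3]=0, deg[5]=1.
Step 3: smallest deg-1 vertex = 4, p_3 = 2. Add edge {2,4}. Now deg[4]=0, deg[2]=1.
Step 4: smallest deg-1 vertex = 2, p_4 = 7. Add edge {2,7}. Now deg[2]=0, deg[7]=2.
Step 5: smallest deg-1 vertex = 5, p_5 = 8. Add edge {5,8}. Now deg[5]=0, deg[8]=2.
Step 6: smallest deg-1 vertex = 6, p_6 = 7. Add edge {6,7}. Now deg[6]=0, deg[7]=1.
Step 7: smallest deg-1 vertex = 7, p_7 = 8. Add edge {7,8}. Now deg[7]=0, deg[8]=1.
Final: two remaining deg-1 vertices are 8, 9. Add edge {8,9}.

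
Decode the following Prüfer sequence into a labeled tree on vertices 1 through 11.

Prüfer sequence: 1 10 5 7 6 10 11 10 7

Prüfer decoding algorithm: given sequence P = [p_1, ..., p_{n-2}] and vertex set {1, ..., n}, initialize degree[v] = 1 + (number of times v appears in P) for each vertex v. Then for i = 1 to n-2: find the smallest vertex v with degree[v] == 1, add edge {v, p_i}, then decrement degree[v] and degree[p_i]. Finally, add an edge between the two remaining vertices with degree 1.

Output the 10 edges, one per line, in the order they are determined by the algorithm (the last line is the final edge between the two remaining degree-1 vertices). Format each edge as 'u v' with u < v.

Initial degrees: {1:2, 2:1, 3:1, 4:1, 5:2, 6:2, 7:3, 8:1, 9:1, 10:4, 11:2}
Step 1: smallest deg-1 vertex = 2, p_1 = 1. Add edge {1,2}. Now deg[2]=0, deg[1]=1.
Step 2: smallest deg-1 vertex = 1, p_2 = 10. Add edge {1,10}. Now deg[1]=0, deg[10]=3.
Step 3: smallest deg-1 vertex = 3, p_3 = 5. Add edge {3,5}. Now deg[3]=0, deg[5]=1.
Step 4: smallest deg-1 vertex = 4, p_4 = 7. Add edge {4,7}. Now deg[4]=0, deg[7]=2.
Step 5: smallest deg-1 vertex = 5, p_5 = 6. Add edge {5,6}. Now deg[5]=0, deg[6]=1.
Step 6: smallest deg-1 vertex = 6, p_6 = 10. Add edge {6,10}. Now deg[6]=0, deg[10]=2.
Step 7: smallest deg-1 vertex = 8, p_7 = 11. Add edge {8,11}. Now deg[8]=0, deg[11]=1.
Step 8: smallest deg-1 vertex = 9, p_8 = 10. Add edge {9,10}. Now deg[9]=0, deg[10]=1.
Step 9: smallest deg-1 vertex = 10, p_9 = 7. Add edge {7,10}. Now deg[10]=0, deg[7]=1.
Final: two remaining deg-1 vertices are 7, 11. Add edge {7,11}.

Answer: 1 2
1 10
3 5
4 7
5 6
6 10
8 11
9 10
7 10
7 11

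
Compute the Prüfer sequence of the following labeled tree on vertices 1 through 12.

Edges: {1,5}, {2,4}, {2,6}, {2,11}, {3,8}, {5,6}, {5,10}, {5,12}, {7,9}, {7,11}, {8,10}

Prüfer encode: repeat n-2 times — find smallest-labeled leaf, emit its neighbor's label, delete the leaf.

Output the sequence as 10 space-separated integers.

Answer: 5 8 2 10 7 11 5 2 6 5

Derivation:
Step 1: leaves = {1,3,4,9,12}. Remove smallest leaf 1, emit neighbor 5.
Step 2: leaves = {3,4,9,12}. Remove smallest leaf 3, emit neighbor 8.
Step 3: leaves = {4,8,9,12}. Remove smallest leaf 4, emit neighbor 2.
Step 4: leaves = {8,9,12}. Remove smallest leaf 8, emit neighbor 10.
Step 5: leaves = {9,10,12}. Remove smallest leaf 9, emit neighbor 7.
Step 6: leaves = {7,10,12}. Remove smallest leaf 7, emit neighbor 11.
Step 7: leaves = {10,11,12}. Remove smallest leaf 10, emit neighbor 5.
Step 8: leaves = {11,12}. Remove smallest leaf 11, emit neighbor 2.
Step 9: leaves = {2,12}. Remove smallest leaf 2, emit neighbor 6.
Step 10: leaves = {6,12}. Remove smallest leaf 6, emit neighbor 5.
Done: 2 vertices remain (5, 12). Sequence = [5 8 2 10 7 11 5 2 6 5]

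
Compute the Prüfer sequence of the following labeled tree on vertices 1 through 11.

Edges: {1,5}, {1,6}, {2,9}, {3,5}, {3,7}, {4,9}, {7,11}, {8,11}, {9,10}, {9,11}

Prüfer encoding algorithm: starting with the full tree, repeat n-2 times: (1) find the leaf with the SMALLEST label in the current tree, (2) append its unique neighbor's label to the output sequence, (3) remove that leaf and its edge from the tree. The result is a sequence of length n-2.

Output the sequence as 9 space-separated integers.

Answer: 9 9 1 5 3 7 11 11 9

Derivation:
Step 1: leaves = {2,4,6,8,10}. Remove smallest leaf 2, emit neighbor 9.
Step 2: leaves = {4,6,8,10}. Remove smallest leaf 4, emit neighbor 9.
Step 3: leaves = {6,8,10}. Remove smallest leaf 6, emit neighbor 1.
Step 4: leaves = {1,8,10}. Remove smallest leaf 1, emit neighbor 5.
Step 5: leaves = {5,8,10}. Remove smallest leaf 5, emit neighbor 3.
Step 6: leaves = {3,8,10}. Remove smallest leaf 3, emit neighbor 7.
Step 7: leaves = {7,8,10}. Remove smallest leaf 7, emit neighbor 11.
Step 8: leaves = {8,10}. Remove smallest leaf 8, emit neighbor 11.
Step 9: leaves = {10,11}. Remove smallest leaf 10, emit neighbor 9.
Done: 2 vertices remain (9, 11). Sequence = [9 9 1 5 3 7 11 11 9]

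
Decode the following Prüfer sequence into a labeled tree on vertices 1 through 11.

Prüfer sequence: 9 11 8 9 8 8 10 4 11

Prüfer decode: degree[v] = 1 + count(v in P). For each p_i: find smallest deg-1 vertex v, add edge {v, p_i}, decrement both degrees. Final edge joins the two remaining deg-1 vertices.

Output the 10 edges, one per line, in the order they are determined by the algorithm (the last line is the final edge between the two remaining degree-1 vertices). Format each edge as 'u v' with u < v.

Initial degrees: {1:1, 2:1, 3:1, 4:2, 5:1, 6:1, 7:1, 8:4, 9:3, 10:2, 11:3}
Step 1: smallest deg-1 vertex = 1, p_1 = 9. Add edge {1,9}. Now deg[1]=0, deg[9]=2.
Step 2: smallest deg-1 vertex = 2, p_2 = 11. Add edge {2,11}. Now deg[2]=0, deg[11]=2.
Step 3: smallest deg-1 vertex = 3, p_3 = 8. Add edge {3,8}. Now deg[3]=0, deg[8]=3.
Step 4: smallest deg-1 vertex = 5, p_4 = 9. Add edge {5,9}. Now deg[5]=0, deg[9]=1.
Step 5: smallest deg-1 vertex = 6, p_5 = 8. Add edge {6,8}. Now deg[6]=0, deg[8]=2.
Step 6: smallest deg-1 vertex = 7, p_6 = 8. Add edge {7,8}. Now deg[7]=0, deg[8]=1.
Step 7: smallest deg-1 vertex = 8, p_7 = 10. Add edge {8,10}. Now deg[8]=0, deg[10]=1.
Step 8: smallest deg-1 vertex = 9, p_8 = 4. Add edge {4,9}. Now deg[9]=0, deg[4]=1.
Step 9: smallest deg-1 vertex = 4, p_9 = 11. Add edge {4,11}. Now deg[4]=0, deg[11]=1.
Final: two remaining deg-1 vertices are 10, 11. Add edge {10,11}.

Answer: 1 9
2 11
3 8
5 9
6 8
7 8
8 10
4 9
4 11
10 11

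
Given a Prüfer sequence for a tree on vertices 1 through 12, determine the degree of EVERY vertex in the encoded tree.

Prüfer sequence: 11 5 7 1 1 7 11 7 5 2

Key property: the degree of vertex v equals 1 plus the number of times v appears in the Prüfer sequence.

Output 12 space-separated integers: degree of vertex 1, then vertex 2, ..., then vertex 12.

Answer: 3 2 1 1 3 1 4 1 1 1 3 1

Derivation:
p_1 = 11: count[11] becomes 1
p_2 = 5: count[5] becomes 1
p_3 = 7: count[7] becomes 1
p_4 = 1: count[1] becomes 1
p_5 = 1: count[1] becomes 2
p_6 = 7: count[7] becomes 2
p_7 = 11: count[11] becomes 2
p_8 = 7: count[7] becomes 3
p_9 = 5: count[5] becomes 2
p_10 = 2: count[2] becomes 1
Degrees (1 + count): deg[1]=1+2=3, deg[2]=1+1=2, deg[3]=1+0=1, deg[4]=1+0=1, deg[5]=1+2=3, deg[6]=1+0=1, deg[7]=1+3=4, deg[8]=1+0=1, deg[9]=1+0=1, deg[10]=1+0=1, deg[11]=1+2=3, deg[12]=1+0=1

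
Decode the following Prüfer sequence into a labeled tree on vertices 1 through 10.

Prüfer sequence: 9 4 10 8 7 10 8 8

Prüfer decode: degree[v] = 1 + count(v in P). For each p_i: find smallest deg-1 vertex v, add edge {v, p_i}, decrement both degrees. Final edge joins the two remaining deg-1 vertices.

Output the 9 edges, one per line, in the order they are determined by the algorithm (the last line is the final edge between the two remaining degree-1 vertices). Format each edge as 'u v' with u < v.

Initial degrees: {1:1, 2:1, 3:1, 4:2, 5:1, 6:1, 7:2, 8:4, 9:2, 10:3}
Step 1: smallest deg-1 vertex = 1, p_1 = 9. Add edge {1,9}. Now deg[1]=0, deg[9]=1.
Step 2: smallest deg-1 vertex = 2, p_2 = 4. Add edge {2,4}. Now deg[2]=0, deg[4]=1.
Step 3: smallest deg-1 vertex = 3, p_3 = 10. Add edge {3,10}. Now deg[3]=0, deg[10]=2.
Step 4: smallest deg-1 vertex = 4, p_4 = 8. Add edge {4,8}. Now deg[4]=0, deg[8]=3.
Step 5: smallest deg-1 vertex = 5, p_5 = 7. Add edge {5,7}. Now deg[5]=0, deg[7]=1.
Step 6: smallest deg-1 vertex = 6, p_6 = 10. Add edge {6,10}. Now deg[6]=0, deg[10]=1.
Step 7: smallest deg-1 vertex = 7, p_7 = 8. Add edge {7,8}. Now deg[7]=0, deg[8]=2.
Step 8: smallest deg-1 vertex = 9, p_8 = 8. Add edge {8,9}. Now deg[9]=0, deg[8]=1.
Final: two remaining deg-1 vertices are 8, 10. Add edge {8,10}.

Answer: 1 9
2 4
3 10
4 8
5 7
6 10
7 8
8 9
8 10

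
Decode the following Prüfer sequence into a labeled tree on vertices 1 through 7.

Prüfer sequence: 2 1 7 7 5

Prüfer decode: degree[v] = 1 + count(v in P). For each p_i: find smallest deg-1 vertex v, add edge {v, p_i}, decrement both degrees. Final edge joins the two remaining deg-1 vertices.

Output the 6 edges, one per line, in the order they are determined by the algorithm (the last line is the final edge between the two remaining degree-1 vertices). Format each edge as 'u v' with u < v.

Answer: 2 3
1 2
1 7
4 7
5 6
5 7

Derivation:
Initial degrees: {1:2, 2:2, 3:1, 4:1, 5:2, 6:1, 7:3}
Step 1: smallest deg-1 vertex = 3, p_1 = 2. Add edge {2,3}. Now deg[3]=0, deg[2]=1.
Step 2: smallest deg-1 vertex = 2, p_2 = 1. Add edge {1,2}. Now deg[2]=0, deg[1]=1.
Step 3: smallest deg-1 vertex = 1, p_3 = 7. Add edge {1,7}. Now deg[1]=0, deg[7]=2.
Step 4: smallest deg-1 vertex = 4, p_4 = 7. Add edge {4,7}. Now deg[4]=0, deg[7]=1.
Step 5: smallest deg-1 vertex = 6, p_5 = 5. Add edge {5,6}. Now deg[6]=0, deg[5]=1.
Final: two remaining deg-1 vertices are 5, 7. Add edge {5,7}.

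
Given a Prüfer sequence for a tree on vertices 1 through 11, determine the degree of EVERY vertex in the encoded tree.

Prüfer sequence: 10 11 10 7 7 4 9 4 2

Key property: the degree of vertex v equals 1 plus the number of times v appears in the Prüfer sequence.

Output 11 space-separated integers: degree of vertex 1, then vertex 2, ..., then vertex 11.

Answer: 1 2 1 3 1 1 3 1 2 3 2

Derivation:
p_1 = 10: count[10] becomes 1
p_2 = 11: count[11] becomes 1
p_3 = 10: count[10] becomes 2
p_4 = 7: count[7] becomes 1
p_5 = 7: count[7] becomes 2
p_6 = 4: count[4] becomes 1
p_7 = 9: count[9] becomes 1
p_8 = 4: count[4] becomes 2
p_9 = 2: count[2] becomes 1
Degrees (1 + count): deg[1]=1+0=1, deg[2]=1+1=2, deg[3]=1+0=1, deg[4]=1+2=3, deg[5]=1+0=1, deg[6]=1+0=1, deg[7]=1+2=3, deg[8]=1+0=1, deg[9]=1+1=2, deg[10]=1+2=3, deg[11]=1+1=2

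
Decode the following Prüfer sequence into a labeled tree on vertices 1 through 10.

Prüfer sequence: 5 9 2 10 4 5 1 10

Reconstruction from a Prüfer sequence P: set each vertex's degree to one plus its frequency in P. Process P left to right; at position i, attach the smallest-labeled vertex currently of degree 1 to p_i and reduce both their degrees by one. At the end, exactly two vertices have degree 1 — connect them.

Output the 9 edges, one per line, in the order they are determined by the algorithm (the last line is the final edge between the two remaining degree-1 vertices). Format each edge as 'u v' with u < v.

Initial degrees: {1:2, 2:2, 3:1, 4:2, 5:3, 6:1, 7:1, 8:1, 9:2, 10:3}
Step 1: smallest deg-1 vertex = 3, p_1 = 5. Add edge {3,5}. Now deg[3]=0, deg[5]=2.
Step 2: smallest deg-1 vertex = 6, p_2 = 9. Add edge {6,9}. Now deg[6]=0, deg[9]=1.
Step 3: smallest deg-1 vertex = 7, p_3 = 2. Add edge {2,7}. Now deg[7]=0, deg[2]=1.
Step 4: smallest deg-1 vertex = 2, p_4 = 10. Add edge {2,10}. Now deg[2]=0, deg[10]=2.
Step 5: smallest deg-1 vertex = 8, p_5 = 4. Add edge {4,8}. Now deg[8]=0, deg[4]=1.
Step 6: smallest deg-1 vertex = 4, p_6 = 5. Add edge {4,5}. Now deg[4]=0, deg[5]=1.
Step 7: smallest deg-1 vertex = 5, p_7 = 1. Add edge {1,5}. Now deg[5]=0, deg[1]=1.
Step 8: smallest deg-1 vertex = 1, p_8 = 10. Add edge {1,10}. Now deg[1]=0, deg[10]=1.
Final: two remaining deg-1 vertices are 9, 10. Add edge {9,10}.

Answer: 3 5
6 9
2 7
2 10
4 8
4 5
1 5
1 10
9 10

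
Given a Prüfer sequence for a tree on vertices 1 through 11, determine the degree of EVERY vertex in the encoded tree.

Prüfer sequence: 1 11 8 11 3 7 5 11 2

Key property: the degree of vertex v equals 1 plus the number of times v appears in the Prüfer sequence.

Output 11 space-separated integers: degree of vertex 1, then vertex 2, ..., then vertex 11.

Answer: 2 2 2 1 2 1 2 2 1 1 4

Derivation:
p_1 = 1: count[1] becomes 1
p_2 = 11: count[11] becomes 1
p_3 = 8: count[8] becomes 1
p_4 = 11: count[11] becomes 2
p_5 = 3: count[3] becomes 1
p_6 = 7: count[7] becomes 1
p_7 = 5: count[5] becomes 1
p_8 = 11: count[11] becomes 3
p_9 = 2: count[2] becomes 1
Degrees (1 + count): deg[1]=1+1=2, deg[2]=1+1=2, deg[3]=1+1=2, deg[4]=1+0=1, deg[5]=1+1=2, deg[6]=1+0=1, deg[7]=1+1=2, deg[8]=1+1=2, deg[9]=1+0=1, deg[10]=1+0=1, deg[11]=1+3=4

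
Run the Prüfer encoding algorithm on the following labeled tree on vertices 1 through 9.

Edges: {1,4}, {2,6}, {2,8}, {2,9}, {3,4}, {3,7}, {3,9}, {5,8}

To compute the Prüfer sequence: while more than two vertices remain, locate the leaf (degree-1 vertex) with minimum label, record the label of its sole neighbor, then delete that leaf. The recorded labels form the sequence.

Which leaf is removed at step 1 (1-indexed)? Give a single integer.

Step 1: current leaves = {1,5,6,7}. Remove leaf 1 (neighbor: 4).

Answer: 1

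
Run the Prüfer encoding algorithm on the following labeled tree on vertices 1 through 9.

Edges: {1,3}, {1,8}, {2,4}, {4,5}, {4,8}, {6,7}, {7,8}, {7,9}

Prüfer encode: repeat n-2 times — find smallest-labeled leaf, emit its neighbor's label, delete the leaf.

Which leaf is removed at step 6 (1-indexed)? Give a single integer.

Step 1: current leaves = {2,3,5,6,9}. Remove leaf 2 (neighbor: 4).
Step 2: current leaves = {3,5,6,9}. Remove leaf 3 (neighbor: 1).
Step 3: current leaves = {1,5,6,9}. Remove leaf 1 (neighbor: 8).
Step 4: current leaves = {5,6,9}. Remove leaf 5 (neighbor: 4).
Step 5: current leaves = {4,6,9}. Remove leaf 4 (neighbor: 8).
Step 6: current leaves = {6,8,9}. Remove leaf 6 (neighbor: 7).

Answer: 6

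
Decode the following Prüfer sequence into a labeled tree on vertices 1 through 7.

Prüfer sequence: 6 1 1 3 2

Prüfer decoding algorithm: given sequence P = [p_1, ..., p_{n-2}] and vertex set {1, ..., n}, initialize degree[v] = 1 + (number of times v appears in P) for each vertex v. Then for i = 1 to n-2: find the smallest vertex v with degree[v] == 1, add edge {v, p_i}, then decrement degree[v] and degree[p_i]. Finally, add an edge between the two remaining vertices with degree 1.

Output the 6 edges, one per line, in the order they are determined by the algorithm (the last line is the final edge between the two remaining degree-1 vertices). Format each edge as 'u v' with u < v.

Initial degrees: {1:3, 2:2, 3:2, 4:1, 5:1, 6:2, 7:1}
Step 1: smallest deg-1 vertex = 4, p_1 = 6. Add edge {4,6}. Now deg[4]=0, deg[6]=1.
Step 2: smallest deg-1 vertex = 5, p_2 = 1. Add edge {1,5}. Now deg[5]=0, deg[1]=2.
Step 3: smallest deg-1 vertex = 6, p_3 = 1. Add edge {1,6}. Now deg[6]=0, deg[1]=1.
Step 4: smallest deg-1 vertex = 1, p_4 = 3. Add edge {1,3}. Now deg[1]=0, deg[3]=1.
Step 5: smallest deg-1 vertex = 3, p_5 = 2. Add edge {2,3}. Now deg[3]=0, deg[2]=1.
Final: two remaining deg-1 vertices are 2, 7. Add edge {2,7}.

Answer: 4 6
1 5
1 6
1 3
2 3
2 7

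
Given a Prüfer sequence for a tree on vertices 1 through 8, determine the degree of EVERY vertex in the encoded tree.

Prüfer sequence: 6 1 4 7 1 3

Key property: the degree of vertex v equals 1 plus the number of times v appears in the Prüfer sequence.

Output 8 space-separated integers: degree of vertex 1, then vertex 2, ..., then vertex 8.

p_1 = 6: count[6] becomes 1
p_2 = 1: count[1] becomes 1
p_3 = 4: count[4] becomes 1
p_4 = 7: count[7] becomes 1
p_5 = 1: count[1] becomes 2
p_6 = 3: count[3] becomes 1
Degrees (1 + count): deg[1]=1+2=3, deg[2]=1+0=1, deg[3]=1+1=2, deg[4]=1+1=2, deg[5]=1+0=1, deg[6]=1+1=2, deg[7]=1+1=2, deg[8]=1+0=1

Answer: 3 1 2 2 1 2 2 1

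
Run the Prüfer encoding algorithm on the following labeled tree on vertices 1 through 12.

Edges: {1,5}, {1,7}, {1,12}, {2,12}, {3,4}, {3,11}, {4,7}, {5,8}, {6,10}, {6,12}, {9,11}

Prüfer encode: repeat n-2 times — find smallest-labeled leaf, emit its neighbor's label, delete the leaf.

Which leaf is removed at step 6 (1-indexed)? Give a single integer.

Step 1: current leaves = {2,8,9,10}. Remove leaf 2 (neighbor: 12).
Step 2: current leaves = {8,9,10}. Remove leaf 8 (neighbor: 5).
Step 3: current leaves = {5,9,10}. Remove leaf 5 (neighbor: 1).
Step 4: current leaves = {9,10}. Remove leaf 9 (neighbor: 11).
Step 5: current leaves = {10,11}. Remove leaf 10 (neighbor: 6).
Step 6: current leaves = {6,11}. Remove leaf 6 (neighbor: 12).

Answer: 6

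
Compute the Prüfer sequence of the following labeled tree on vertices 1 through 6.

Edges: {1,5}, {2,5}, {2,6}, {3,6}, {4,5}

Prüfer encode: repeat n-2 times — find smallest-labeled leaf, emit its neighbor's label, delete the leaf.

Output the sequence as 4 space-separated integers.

Answer: 5 6 5 2

Derivation:
Step 1: leaves = {1,3,4}. Remove smallest leaf 1, emit neighbor 5.
Step 2: leaves = {3,4}. Remove smallest leaf 3, emit neighbor 6.
Step 3: leaves = {4,6}. Remove smallest leaf 4, emit neighbor 5.
Step 4: leaves = {5,6}. Remove smallest leaf 5, emit neighbor 2.
Done: 2 vertices remain (2, 6). Sequence = [5 6 5 2]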